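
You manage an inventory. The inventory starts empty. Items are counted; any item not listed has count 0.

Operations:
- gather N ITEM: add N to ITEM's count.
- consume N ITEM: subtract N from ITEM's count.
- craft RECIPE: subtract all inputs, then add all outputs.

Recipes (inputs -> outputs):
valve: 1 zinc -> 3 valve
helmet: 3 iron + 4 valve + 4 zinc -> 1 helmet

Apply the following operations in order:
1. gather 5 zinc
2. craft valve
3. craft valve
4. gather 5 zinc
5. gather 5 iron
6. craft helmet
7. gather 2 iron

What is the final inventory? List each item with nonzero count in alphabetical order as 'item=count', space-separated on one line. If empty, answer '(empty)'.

Answer: helmet=1 iron=4 valve=2 zinc=4

Derivation:
After 1 (gather 5 zinc): zinc=5
After 2 (craft valve): valve=3 zinc=4
After 3 (craft valve): valve=6 zinc=3
After 4 (gather 5 zinc): valve=6 zinc=8
After 5 (gather 5 iron): iron=5 valve=6 zinc=8
After 6 (craft helmet): helmet=1 iron=2 valve=2 zinc=4
After 7 (gather 2 iron): helmet=1 iron=4 valve=2 zinc=4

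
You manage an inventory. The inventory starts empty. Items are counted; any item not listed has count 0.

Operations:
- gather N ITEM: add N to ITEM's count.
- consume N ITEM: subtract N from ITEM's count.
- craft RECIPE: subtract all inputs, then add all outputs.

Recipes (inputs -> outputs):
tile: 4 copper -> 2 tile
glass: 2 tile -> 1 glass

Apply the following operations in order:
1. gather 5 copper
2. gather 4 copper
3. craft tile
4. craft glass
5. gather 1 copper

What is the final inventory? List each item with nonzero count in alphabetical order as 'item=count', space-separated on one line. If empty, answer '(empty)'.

After 1 (gather 5 copper): copper=5
After 2 (gather 4 copper): copper=9
After 3 (craft tile): copper=5 tile=2
After 4 (craft glass): copper=5 glass=1
After 5 (gather 1 copper): copper=6 glass=1

Answer: copper=6 glass=1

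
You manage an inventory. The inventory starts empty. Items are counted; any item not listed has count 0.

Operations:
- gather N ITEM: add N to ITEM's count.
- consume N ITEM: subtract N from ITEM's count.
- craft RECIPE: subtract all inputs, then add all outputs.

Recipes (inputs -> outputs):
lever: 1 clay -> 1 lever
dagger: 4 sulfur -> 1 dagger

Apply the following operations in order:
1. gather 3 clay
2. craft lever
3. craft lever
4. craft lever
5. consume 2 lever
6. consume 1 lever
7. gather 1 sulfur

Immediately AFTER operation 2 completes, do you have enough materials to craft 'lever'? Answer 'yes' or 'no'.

Answer: yes

Derivation:
After 1 (gather 3 clay): clay=3
After 2 (craft lever): clay=2 lever=1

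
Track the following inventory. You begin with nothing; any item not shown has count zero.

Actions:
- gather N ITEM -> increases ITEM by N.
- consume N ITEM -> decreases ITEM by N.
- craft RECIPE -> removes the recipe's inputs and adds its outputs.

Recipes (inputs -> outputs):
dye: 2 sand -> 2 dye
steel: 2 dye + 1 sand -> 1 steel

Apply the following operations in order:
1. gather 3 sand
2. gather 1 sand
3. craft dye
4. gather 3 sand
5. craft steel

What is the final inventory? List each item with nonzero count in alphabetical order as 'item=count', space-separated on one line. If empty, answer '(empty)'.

Answer: sand=4 steel=1

Derivation:
After 1 (gather 3 sand): sand=3
After 2 (gather 1 sand): sand=4
After 3 (craft dye): dye=2 sand=2
After 4 (gather 3 sand): dye=2 sand=5
After 5 (craft steel): sand=4 steel=1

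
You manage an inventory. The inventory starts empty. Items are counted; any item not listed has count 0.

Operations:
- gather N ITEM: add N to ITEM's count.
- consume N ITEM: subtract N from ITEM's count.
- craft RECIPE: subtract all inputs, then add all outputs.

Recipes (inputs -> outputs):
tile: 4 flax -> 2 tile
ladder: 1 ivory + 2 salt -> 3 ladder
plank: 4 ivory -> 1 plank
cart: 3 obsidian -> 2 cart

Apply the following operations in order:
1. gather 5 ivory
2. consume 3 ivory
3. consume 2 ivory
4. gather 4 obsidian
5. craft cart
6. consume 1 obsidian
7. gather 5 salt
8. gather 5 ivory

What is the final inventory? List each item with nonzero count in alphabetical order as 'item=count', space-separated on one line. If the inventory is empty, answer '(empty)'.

After 1 (gather 5 ivory): ivory=5
After 2 (consume 3 ivory): ivory=2
After 3 (consume 2 ivory): (empty)
After 4 (gather 4 obsidian): obsidian=4
After 5 (craft cart): cart=2 obsidian=1
After 6 (consume 1 obsidian): cart=2
After 7 (gather 5 salt): cart=2 salt=5
After 8 (gather 5 ivory): cart=2 ivory=5 salt=5

Answer: cart=2 ivory=5 salt=5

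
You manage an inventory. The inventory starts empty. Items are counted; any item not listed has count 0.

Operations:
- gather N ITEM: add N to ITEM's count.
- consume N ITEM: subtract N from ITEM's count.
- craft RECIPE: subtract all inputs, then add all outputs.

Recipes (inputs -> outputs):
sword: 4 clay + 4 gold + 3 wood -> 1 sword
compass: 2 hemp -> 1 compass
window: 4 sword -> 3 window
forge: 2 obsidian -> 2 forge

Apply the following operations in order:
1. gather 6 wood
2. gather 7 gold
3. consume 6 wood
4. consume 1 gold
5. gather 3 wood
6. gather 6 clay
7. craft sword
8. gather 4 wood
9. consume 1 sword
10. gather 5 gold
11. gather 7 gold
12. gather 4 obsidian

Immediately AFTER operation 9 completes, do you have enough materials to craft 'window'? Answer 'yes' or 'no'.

After 1 (gather 6 wood): wood=6
After 2 (gather 7 gold): gold=7 wood=6
After 3 (consume 6 wood): gold=7
After 4 (consume 1 gold): gold=6
After 5 (gather 3 wood): gold=6 wood=3
After 6 (gather 6 clay): clay=6 gold=6 wood=3
After 7 (craft sword): clay=2 gold=2 sword=1
After 8 (gather 4 wood): clay=2 gold=2 sword=1 wood=4
After 9 (consume 1 sword): clay=2 gold=2 wood=4

Answer: no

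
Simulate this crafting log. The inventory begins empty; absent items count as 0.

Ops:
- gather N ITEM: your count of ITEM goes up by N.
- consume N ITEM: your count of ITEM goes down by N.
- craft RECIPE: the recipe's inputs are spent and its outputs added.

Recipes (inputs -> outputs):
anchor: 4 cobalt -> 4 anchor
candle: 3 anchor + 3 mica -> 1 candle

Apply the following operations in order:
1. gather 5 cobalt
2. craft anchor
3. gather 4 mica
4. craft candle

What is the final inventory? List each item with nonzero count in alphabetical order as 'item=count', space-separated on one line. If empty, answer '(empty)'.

After 1 (gather 5 cobalt): cobalt=5
After 2 (craft anchor): anchor=4 cobalt=1
After 3 (gather 4 mica): anchor=4 cobalt=1 mica=4
After 4 (craft candle): anchor=1 candle=1 cobalt=1 mica=1

Answer: anchor=1 candle=1 cobalt=1 mica=1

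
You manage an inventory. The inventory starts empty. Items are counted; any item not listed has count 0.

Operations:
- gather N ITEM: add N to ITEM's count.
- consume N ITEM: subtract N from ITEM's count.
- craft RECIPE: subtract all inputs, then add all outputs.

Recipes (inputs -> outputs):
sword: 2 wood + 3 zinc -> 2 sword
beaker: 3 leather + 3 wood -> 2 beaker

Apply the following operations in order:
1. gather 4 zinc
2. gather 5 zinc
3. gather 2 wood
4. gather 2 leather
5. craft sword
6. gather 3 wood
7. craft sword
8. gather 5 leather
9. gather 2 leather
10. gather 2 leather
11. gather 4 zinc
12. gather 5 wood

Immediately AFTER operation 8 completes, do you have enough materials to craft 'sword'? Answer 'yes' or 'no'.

Answer: no

Derivation:
After 1 (gather 4 zinc): zinc=4
After 2 (gather 5 zinc): zinc=9
After 3 (gather 2 wood): wood=2 zinc=9
After 4 (gather 2 leather): leather=2 wood=2 zinc=9
After 5 (craft sword): leather=2 sword=2 zinc=6
After 6 (gather 3 wood): leather=2 sword=2 wood=3 zinc=6
After 7 (craft sword): leather=2 sword=4 wood=1 zinc=3
After 8 (gather 5 leather): leather=7 sword=4 wood=1 zinc=3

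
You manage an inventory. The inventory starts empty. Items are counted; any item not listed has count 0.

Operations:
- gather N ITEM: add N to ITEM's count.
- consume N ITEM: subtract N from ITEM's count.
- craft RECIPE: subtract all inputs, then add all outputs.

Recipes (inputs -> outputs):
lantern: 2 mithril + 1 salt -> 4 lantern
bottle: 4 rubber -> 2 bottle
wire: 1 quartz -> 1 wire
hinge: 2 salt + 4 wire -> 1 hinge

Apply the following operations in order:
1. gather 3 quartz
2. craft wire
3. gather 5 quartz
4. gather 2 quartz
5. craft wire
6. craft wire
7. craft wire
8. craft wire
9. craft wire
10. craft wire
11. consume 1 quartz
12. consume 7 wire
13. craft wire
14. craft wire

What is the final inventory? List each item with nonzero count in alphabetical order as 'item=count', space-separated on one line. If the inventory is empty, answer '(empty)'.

After 1 (gather 3 quartz): quartz=3
After 2 (craft wire): quartz=2 wire=1
After 3 (gather 5 quartz): quartz=7 wire=1
After 4 (gather 2 quartz): quartz=9 wire=1
After 5 (craft wire): quartz=8 wire=2
After 6 (craft wire): quartz=7 wire=3
After 7 (craft wire): quartz=6 wire=4
After 8 (craft wire): quartz=5 wire=5
After 9 (craft wire): quartz=4 wire=6
After 10 (craft wire): quartz=3 wire=7
After 11 (consume 1 quartz): quartz=2 wire=7
After 12 (consume 7 wire): quartz=2
After 13 (craft wire): quartz=1 wire=1
After 14 (craft wire): wire=2

Answer: wire=2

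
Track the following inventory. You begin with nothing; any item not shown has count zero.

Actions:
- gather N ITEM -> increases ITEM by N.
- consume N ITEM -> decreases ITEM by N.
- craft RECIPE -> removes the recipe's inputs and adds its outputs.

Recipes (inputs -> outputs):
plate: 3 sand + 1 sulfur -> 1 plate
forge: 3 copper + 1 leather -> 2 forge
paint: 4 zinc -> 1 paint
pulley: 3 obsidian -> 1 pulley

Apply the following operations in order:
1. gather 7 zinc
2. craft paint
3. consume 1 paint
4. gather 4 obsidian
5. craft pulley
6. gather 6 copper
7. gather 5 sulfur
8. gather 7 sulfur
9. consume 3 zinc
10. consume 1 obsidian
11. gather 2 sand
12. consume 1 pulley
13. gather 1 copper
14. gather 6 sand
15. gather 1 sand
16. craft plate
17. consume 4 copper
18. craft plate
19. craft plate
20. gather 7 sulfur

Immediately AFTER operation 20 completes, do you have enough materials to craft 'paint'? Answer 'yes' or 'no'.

After 1 (gather 7 zinc): zinc=7
After 2 (craft paint): paint=1 zinc=3
After 3 (consume 1 paint): zinc=3
After 4 (gather 4 obsidian): obsidian=4 zinc=3
After 5 (craft pulley): obsidian=1 pulley=1 zinc=3
After 6 (gather 6 copper): copper=6 obsidian=1 pulley=1 zinc=3
After 7 (gather 5 sulfur): copper=6 obsidian=1 pulley=1 sulfur=5 zinc=3
After 8 (gather 7 sulfur): copper=6 obsidian=1 pulley=1 sulfur=12 zinc=3
After 9 (consume 3 zinc): copper=6 obsidian=1 pulley=1 sulfur=12
After 10 (consume 1 obsidian): copper=6 pulley=1 sulfur=12
After 11 (gather 2 sand): copper=6 pulley=1 sand=2 sulfur=12
After 12 (consume 1 pulley): copper=6 sand=2 sulfur=12
After 13 (gather 1 copper): copper=7 sand=2 sulfur=12
After 14 (gather 6 sand): copper=7 sand=8 sulfur=12
After 15 (gather 1 sand): copper=7 sand=9 sulfur=12
After 16 (craft plate): copper=7 plate=1 sand=6 sulfur=11
After 17 (consume 4 copper): copper=3 plate=1 sand=6 sulfur=11
After 18 (craft plate): copper=3 plate=2 sand=3 sulfur=10
After 19 (craft plate): copper=3 plate=3 sulfur=9
After 20 (gather 7 sulfur): copper=3 plate=3 sulfur=16

Answer: no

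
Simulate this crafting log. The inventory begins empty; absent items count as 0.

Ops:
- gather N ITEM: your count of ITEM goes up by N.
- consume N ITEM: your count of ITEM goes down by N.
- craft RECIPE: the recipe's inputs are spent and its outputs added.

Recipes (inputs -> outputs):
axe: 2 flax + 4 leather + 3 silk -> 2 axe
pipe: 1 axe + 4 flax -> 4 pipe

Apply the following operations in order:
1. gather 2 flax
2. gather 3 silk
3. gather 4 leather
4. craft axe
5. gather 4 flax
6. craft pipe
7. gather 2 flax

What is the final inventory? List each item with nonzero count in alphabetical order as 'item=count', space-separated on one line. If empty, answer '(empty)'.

Answer: axe=1 flax=2 pipe=4

Derivation:
After 1 (gather 2 flax): flax=2
After 2 (gather 3 silk): flax=2 silk=3
After 3 (gather 4 leather): flax=2 leather=4 silk=3
After 4 (craft axe): axe=2
After 5 (gather 4 flax): axe=2 flax=4
After 6 (craft pipe): axe=1 pipe=4
After 7 (gather 2 flax): axe=1 flax=2 pipe=4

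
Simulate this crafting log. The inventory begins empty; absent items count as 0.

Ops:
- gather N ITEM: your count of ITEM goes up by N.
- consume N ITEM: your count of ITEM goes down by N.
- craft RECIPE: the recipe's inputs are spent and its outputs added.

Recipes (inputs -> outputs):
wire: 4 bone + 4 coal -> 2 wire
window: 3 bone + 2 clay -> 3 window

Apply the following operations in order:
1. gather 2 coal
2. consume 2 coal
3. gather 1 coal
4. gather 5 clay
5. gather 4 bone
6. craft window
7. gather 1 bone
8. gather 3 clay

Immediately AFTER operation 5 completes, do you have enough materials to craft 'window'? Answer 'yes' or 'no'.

After 1 (gather 2 coal): coal=2
After 2 (consume 2 coal): (empty)
After 3 (gather 1 coal): coal=1
After 4 (gather 5 clay): clay=5 coal=1
After 5 (gather 4 bone): bone=4 clay=5 coal=1

Answer: yes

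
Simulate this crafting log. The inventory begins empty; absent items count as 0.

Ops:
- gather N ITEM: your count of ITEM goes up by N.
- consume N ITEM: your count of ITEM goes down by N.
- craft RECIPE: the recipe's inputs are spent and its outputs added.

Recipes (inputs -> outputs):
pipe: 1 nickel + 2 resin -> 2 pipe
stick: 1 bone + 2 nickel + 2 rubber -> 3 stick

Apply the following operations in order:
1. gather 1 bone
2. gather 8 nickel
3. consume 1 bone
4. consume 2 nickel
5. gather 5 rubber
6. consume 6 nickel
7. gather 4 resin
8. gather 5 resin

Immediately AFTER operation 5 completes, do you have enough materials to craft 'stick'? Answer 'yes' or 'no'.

After 1 (gather 1 bone): bone=1
After 2 (gather 8 nickel): bone=1 nickel=8
After 3 (consume 1 bone): nickel=8
After 4 (consume 2 nickel): nickel=6
After 5 (gather 5 rubber): nickel=6 rubber=5

Answer: no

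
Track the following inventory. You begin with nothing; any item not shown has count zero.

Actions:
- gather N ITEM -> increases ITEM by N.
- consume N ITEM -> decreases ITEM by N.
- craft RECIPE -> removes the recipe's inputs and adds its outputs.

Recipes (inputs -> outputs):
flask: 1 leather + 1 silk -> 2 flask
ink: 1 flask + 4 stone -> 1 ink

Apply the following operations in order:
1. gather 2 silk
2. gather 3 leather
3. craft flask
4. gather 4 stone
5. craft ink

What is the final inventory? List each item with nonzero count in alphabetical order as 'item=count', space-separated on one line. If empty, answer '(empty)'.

After 1 (gather 2 silk): silk=2
After 2 (gather 3 leather): leather=3 silk=2
After 3 (craft flask): flask=2 leather=2 silk=1
After 4 (gather 4 stone): flask=2 leather=2 silk=1 stone=4
After 5 (craft ink): flask=1 ink=1 leather=2 silk=1

Answer: flask=1 ink=1 leather=2 silk=1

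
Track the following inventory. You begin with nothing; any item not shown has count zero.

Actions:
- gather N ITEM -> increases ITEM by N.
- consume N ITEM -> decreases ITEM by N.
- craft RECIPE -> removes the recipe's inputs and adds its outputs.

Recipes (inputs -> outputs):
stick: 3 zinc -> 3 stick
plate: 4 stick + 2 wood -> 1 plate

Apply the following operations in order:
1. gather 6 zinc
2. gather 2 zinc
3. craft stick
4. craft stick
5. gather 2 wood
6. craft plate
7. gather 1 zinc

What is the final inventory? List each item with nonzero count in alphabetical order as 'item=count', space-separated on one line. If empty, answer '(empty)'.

Answer: plate=1 stick=2 zinc=3

Derivation:
After 1 (gather 6 zinc): zinc=6
After 2 (gather 2 zinc): zinc=8
After 3 (craft stick): stick=3 zinc=5
After 4 (craft stick): stick=6 zinc=2
After 5 (gather 2 wood): stick=6 wood=2 zinc=2
After 6 (craft plate): plate=1 stick=2 zinc=2
After 7 (gather 1 zinc): plate=1 stick=2 zinc=3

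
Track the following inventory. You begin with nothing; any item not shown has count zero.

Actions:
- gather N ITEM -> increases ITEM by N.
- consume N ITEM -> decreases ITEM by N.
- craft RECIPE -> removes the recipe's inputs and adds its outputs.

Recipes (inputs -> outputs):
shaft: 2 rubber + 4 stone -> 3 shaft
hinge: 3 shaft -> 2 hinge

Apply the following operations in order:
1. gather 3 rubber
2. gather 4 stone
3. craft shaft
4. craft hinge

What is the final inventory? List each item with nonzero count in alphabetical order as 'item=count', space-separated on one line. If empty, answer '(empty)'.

Answer: hinge=2 rubber=1

Derivation:
After 1 (gather 3 rubber): rubber=3
After 2 (gather 4 stone): rubber=3 stone=4
After 3 (craft shaft): rubber=1 shaft=3
After 4 (craft hinge): hinge=2 rubber=1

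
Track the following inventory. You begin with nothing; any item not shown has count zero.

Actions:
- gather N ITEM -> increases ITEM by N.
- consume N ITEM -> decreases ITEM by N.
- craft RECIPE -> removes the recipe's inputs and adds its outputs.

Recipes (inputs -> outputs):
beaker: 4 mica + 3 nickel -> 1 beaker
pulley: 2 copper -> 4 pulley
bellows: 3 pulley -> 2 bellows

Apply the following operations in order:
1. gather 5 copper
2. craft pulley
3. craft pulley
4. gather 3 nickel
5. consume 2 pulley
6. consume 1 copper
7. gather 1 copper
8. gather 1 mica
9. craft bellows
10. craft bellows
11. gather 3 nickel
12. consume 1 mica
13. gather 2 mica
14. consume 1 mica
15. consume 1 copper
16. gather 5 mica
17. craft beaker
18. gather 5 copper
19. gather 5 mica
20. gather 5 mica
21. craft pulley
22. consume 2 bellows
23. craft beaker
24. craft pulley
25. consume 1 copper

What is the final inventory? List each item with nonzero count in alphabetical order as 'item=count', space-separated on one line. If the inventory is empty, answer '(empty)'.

After 1 (gather 5 copper): copper=5
After 2 (craft pulley): copper=3 pulley=4
After 3 (craft pulley): copper=1 pulley=8
After 4 (gather 3 nickel): copper=1 nickel=3 pulley=8
After 5 (consume 2 pulley): copper=1 nickel=3 pulley=6
After 6 (consume 1 copper): nickel=3 pulley=6
After 7 (gather 1 copper): copper=1 nickel=3 pulley=6
After 8 (gather 1 mica): copper=1 mica=1 nickel=3 pulley=6
After 9 (craft bellows): bellows=2 copper=1 mica=1 nickel=3 pulley=3
After 10 (craft bellows): bellows=4 copper=1 mica=1 nickel=3
After 11 (gather 3 nickel): bellows=4 copper=1 mica=1 nickel=6
After 12 (consume 1 mica): bellows=4 copper=1 nickel=6
After 13 (gather 2 mica): bellows=4 copper=1 mica=2 nickel=6
After 14 (consume 1 mica): bellows=4 copper=1 mica=1 nickel=6
After 15 (consume 1 copper): bellows=4 mica=1 nickel=6
After 16 (gather 5 mica): bellows=4 mica=6 nickel=6
After 17 (craft beaker): beaker=1 bellows=4 mica=2 nickel=3
After 18 (gather 5 copper): beaker=1 bellows=4 copper=5 mica=2 nickel=3
After 19 (gather 5 mica): beaker=1 bellows=4 copper=5 mica=7 nickel=3
After 20 (gather 5 mica): beaker=1 bellows=4 copper=5 mica=12 nickel=3
After 21 (craft pulley): beaker=1 bellows=4 copper=3 mica=12 nickel=3 pulley=4
After 22 (consume 2 bellows): beaker=1 bellows=2 copper=3 mica=12 nickel=3 pulley=4
After 23 (craft beaker): beaker=2 bellows=2 copper=3 mica=8 pulley=4
After 24 (craft pulley): beaker=2 bellows=2 copper=1 mica=8 pulley=8
After 25 (consume 1 copper): beaker=2 bellows=2 mica=8 pulley=8

Answer: beaker=2 bellows=2 mica=8 pulley=8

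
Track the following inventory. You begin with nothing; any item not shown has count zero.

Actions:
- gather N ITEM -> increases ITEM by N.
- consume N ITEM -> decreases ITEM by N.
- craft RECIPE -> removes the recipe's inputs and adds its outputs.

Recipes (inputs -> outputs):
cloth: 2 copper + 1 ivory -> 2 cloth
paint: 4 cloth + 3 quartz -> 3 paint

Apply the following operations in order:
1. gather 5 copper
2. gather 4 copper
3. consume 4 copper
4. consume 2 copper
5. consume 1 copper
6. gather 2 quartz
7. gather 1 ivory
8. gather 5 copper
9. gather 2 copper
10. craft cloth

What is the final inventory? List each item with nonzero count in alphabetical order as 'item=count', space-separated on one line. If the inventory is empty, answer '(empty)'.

After 1 (gather 5 copper): copper=5
After 2 (gather 4 copper): copper=9
After 3 (consume 4 copper): copper=5
After 4 (consume 2 copper): copper=3
After 5 (consume 1 copper): copper=2
After 6 (gather 2 quartz): copper=2 quartz=2
After 7 (gather 1 ivory): copper=2 ivory=1 quartz=2
After 8 (gather 5 copper): copper=7 ivory=1 quartz=2
After 9 (gather 2 copper): copper=9 ivory=1 quartz=2
After 10 (craft cloth): cloth=2 copper=7 quartz=2

Answer: cloth=2 copper=7 quartz=2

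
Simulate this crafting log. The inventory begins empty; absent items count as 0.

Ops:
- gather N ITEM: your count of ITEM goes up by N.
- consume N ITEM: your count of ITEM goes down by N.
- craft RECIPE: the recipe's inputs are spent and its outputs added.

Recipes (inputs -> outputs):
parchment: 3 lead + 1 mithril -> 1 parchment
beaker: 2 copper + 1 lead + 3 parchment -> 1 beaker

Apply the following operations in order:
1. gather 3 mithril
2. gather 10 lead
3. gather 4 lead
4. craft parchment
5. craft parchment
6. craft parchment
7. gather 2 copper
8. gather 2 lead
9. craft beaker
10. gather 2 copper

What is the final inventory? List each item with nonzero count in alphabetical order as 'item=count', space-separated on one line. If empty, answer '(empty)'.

After 1 (gather 3 mithril): mithril=3
After 2 (gather 10 lead): lead=10 mithril=3
After 3 (gather 4 lead): lead=14 mithril=3
After 4 (craft parchment): lead=11 mithril=2 parchment=1
After 5 (craft parchment): lead=8 mithril=1 parchment=2
After 6 (craft parchment): lead=5 parchment=3
After 7 (gather 2 copper): copper=2 lead=5 parchment=3
After 8 (gather 2 lead): copper=2 lead=7 parchment=3
After 9 (craft beaker): beaker=1 lead=6
After 10 (gather 2 copper): beaker=1 copper=2 lead=6

Answer: beaker=1 copper=2 lead=6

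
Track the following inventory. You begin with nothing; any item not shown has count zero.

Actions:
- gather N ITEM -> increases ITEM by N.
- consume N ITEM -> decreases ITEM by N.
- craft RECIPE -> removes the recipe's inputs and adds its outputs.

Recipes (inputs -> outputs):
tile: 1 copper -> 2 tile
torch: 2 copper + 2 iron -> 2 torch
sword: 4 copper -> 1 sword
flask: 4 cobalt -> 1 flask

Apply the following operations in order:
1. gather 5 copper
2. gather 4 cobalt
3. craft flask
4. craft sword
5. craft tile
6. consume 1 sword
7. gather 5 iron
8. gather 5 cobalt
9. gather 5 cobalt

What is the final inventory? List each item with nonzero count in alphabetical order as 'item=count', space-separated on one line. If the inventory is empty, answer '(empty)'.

After 1 (gather 5 copper): copper=5
After 2 (gather 4 cobalt): cobalt=4 copper=5
After 3 (craft flask): copper=5 flask=1
After 4 (craft sword): copper=1 flask=1 sword=1
After 5 (craft tile): flask=1 sword=1 tile=2
After 6 (consume 1 sword): flask=1 tile=2
After 7 (gather 5 iron): flask=1 iron=5 tile=2
After 8 (gather 5 cobalt): cobalt=5 flask=1 iron=5 tile=2
After 9 (gather 5 cobalt): cobalt=10 flask=1 iron=5 tile=2

Answer: cobalt=10 flask=1 iron=5 tile=2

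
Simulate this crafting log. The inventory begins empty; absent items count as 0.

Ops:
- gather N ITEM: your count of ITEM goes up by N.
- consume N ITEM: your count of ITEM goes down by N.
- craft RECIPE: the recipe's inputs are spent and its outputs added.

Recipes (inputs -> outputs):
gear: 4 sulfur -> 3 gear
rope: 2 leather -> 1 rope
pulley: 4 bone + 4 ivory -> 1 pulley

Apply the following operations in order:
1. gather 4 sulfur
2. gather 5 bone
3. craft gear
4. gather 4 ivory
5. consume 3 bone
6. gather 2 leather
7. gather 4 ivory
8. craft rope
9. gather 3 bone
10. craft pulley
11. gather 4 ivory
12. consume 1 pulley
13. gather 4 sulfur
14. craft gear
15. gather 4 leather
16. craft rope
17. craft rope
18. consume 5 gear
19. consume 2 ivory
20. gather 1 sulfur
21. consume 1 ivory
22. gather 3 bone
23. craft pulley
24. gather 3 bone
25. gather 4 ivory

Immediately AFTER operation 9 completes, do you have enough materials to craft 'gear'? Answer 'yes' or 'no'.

After 1 (gather 4 sulfur): sulfur=4
After 2 (gather 5 bone): bone=5 sulfur=4
After 3 (craft gear): bone=5 gear=3
After 4 (gather 4 ivory): bone=5 gear=3 ivory=4
After 5 (consume 3 bone): bone=2 gear=3 ivory=4
After 6 (gather 2 leather): bone=2 gear=3 ivory=4 leather=2
After 7 (gather 4 ivory): bone=2 gear=3 ivory=8 leather=2
After 8 (craft rope): bone=2 gear=3 ivory=8 rope=1
After 9 (gather 3 bone): bone=5 gear=3 ivory=8 rope=1

Answer: no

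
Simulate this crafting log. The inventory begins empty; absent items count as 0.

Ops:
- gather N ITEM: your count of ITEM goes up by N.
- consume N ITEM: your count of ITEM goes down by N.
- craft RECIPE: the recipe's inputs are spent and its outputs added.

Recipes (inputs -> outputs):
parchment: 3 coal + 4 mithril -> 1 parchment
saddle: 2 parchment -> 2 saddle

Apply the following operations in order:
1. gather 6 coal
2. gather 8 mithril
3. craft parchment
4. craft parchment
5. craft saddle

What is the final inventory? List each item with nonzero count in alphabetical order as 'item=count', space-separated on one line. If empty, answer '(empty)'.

After 1 (gather 6 coal): coal=6
After 2 (gather 8 mithril): coal=6 mithril=8
After 3 (craft parchment): coal=3 mithril=4 parchment=1
After 4 (craft parchment): parchment=2
After 5 (craft saddle): saddle=2

Answer: saddle=2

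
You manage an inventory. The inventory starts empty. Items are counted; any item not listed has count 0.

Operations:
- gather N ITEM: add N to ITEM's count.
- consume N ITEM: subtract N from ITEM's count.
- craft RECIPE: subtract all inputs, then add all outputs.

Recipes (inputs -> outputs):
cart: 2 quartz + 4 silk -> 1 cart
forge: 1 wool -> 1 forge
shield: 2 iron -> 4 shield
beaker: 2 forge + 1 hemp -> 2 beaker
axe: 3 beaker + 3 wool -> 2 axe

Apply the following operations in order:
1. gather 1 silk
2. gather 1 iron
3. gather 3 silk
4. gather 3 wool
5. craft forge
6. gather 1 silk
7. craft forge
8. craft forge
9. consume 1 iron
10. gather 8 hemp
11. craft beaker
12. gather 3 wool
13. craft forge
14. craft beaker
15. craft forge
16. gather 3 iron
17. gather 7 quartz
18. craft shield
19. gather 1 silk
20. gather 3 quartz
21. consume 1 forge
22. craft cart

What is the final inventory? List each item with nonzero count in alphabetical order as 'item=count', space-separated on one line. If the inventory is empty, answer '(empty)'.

After 1 (gather 1 silk): silk=1
After 2 (gather 1 iron): iron=1 silk=1
After 3 (gather 3 silk): iron=1 silk=4
After 4 (gather 3 wool): iron=1 silk=4 wool=3
After 5 (craft forge): forge=1 iron=1 silk=4 wool=2
After 6 (gather 1 silk): forge=1 iron=1 silk=5 wool=2
After 7 (craft forge): forge=2 iron=1 silk=5 wool=1
After 8 (craft forge): forge=3 iron=1 silk=5
After 9 (consume 1 iron): forge=3 silk=5
After 10 (gather 8 hemp): forge=3 hemp=8 silk=5
After 11 (craft beaker): beaker=2 forge=1 hemp=7 silk=5
After 12 (gather 3 wool): beaker=2 forge=1 hemp=7 silk=5 wool=3
After 13 (craft forge): beaker=2 forge=2 hemp=7 silk=5 wool=2
After 14 (craft beaker): beaker=4 hemp=6 silk=5 wool=2
After 15 (craft forge): beaker=4 forge=1 hemp=6 silk=5 wool=1
After 16 (gather 3 iron): beaker=4 forge=1 hemp=6 iron=3 silk=5 wool=1
After 17 (gather 7 quartz): beaker=4 forge=1 hemp=6 iron=3 quartz=7 silk=5 wool=1
After 18 (craft shield): beaker=4 forge=1 hemp=6 iron=1 quartz=7 shield=4 silk=5 wool=1
After 19 (gather 1 silk): beaker=4 forge=1 hemp=6 iron=1 quartz=7 shield=4 silk=6 wool=1
After 20 (gather 3 quartz): beaker=4 forge=1 hemp=6 iron=1 quartz=10 shield=4 silk=6 wool=1
After 21 (consume 1 forge): beaker=4 hemp=6 iron=1 quartz=10 shield=4 silk=6 wool=1
After 22 (craft cart): beaker=4 cart=1 hemp=6 iron=1 quartz=8 shield=4 silk=2 wool=1

Answer: beaker=4 cart=1 hemp=6 iron=1 quartz=8 shield=4 silk=2 wool=1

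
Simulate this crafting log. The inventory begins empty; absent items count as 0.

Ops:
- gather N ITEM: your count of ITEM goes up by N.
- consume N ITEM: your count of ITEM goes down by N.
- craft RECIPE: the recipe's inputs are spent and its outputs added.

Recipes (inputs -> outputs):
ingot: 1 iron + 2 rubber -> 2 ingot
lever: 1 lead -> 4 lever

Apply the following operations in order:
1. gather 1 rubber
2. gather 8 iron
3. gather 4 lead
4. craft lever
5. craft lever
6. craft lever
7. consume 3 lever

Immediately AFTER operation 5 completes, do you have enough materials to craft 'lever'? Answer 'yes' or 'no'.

Answer: yes

Derivation:
After 1 (gather 1 rubber): rubber=1
After 2 (gather 8 iron): iron=8 rubber=1
After 3 (gather 4 lead): iron=8 lead=4 rubber=1
After 4 (craft lever): iron=8 lead=3 lever=4 rubber=1
After 5 (craft lever): iron=8 lead=2 lever=8 rubber=1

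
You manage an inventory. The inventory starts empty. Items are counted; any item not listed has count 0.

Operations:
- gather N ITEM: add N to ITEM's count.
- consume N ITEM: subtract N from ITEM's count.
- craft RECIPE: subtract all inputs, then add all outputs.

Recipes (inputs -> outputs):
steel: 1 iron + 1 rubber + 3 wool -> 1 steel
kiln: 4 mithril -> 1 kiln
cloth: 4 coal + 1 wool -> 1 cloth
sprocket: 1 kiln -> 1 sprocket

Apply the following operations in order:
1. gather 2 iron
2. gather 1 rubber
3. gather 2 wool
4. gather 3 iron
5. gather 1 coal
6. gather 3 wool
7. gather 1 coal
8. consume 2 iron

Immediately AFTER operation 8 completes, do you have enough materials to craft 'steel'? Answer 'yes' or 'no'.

Answer: yes

Derivation:
After 1 (gather 2 iron): iron=2
After 2 (gather 1 rubber): iron=2 rubber=1
After 3 (gather 2 wool): iron=2 rubber=1 wool=2
After 4 (gather 3 iron): iron=5 rubber=1 wool=2
After 5 (gather 1 coal): coal=1 iron=5 rubber=1 wool=2
After 6 (gather 3 wool): coal=1 iron=5 rubber=1 wool=5
After 7 (gather 1 coal): coal=2 iron=5 rubber=1 wool=5
After 8 (consume 2 iron): coal=2 iron=3 rubber=1 wool=5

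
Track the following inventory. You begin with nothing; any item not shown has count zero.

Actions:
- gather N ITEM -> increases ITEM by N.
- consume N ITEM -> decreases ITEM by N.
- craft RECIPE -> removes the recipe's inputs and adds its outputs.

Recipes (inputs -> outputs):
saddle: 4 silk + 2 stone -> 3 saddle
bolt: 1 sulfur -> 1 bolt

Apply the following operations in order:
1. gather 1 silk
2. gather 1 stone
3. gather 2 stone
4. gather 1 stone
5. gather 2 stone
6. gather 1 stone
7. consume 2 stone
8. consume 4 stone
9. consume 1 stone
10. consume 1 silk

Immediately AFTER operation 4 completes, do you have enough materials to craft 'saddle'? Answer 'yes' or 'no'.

After 1 (gather 1 silk): silk=1
After 2 (gather 1 stone): silk=1 stone=1
After 3 (gather 2 stone): silk=1 stone=3
After 4 (gather 1 stone): silk=1 stone=4

Answer: no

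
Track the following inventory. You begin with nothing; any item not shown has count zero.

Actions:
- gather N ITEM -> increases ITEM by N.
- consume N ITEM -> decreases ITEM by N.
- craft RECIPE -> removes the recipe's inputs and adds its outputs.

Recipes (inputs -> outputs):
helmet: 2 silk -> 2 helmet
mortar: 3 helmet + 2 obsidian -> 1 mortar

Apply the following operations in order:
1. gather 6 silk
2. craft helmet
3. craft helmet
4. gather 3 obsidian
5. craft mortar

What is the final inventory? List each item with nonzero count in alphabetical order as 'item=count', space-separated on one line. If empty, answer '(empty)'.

After 1 (gather 6 silk): silk=6
After 2 (craft helmet): helmet=2 silk=4
After 3 (craft helmet): helmet=4 silk=2
After 4 (gather 3 obsidian): helmet=4 obsidian=3 silk=2
After 5 (craft mortar): helmet=1 mortar=1 obsidian=1 silk=2

Answer: helmet=1 mortar=1 obsidian=1 silk=2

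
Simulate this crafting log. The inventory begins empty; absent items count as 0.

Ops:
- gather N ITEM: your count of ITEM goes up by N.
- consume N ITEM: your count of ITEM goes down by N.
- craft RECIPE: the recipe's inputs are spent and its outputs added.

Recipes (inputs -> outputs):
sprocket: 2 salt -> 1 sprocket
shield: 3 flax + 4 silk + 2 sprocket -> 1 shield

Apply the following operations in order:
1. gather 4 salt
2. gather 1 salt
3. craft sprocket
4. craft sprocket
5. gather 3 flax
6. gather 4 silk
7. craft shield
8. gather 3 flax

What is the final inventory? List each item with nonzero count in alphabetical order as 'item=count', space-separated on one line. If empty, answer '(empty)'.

Answer: flax=3 salt=1 shield=1

Derivation:
After 1 (gather 4 salt): salt=4
After 2 (gather 1 salt): salt=5
After 3 (craft sprocket): salt=3 sprocket=1
After 4 (craft sprocket): salt=1 sprocket=2
After 5 (gather 3 flax): flax=3 salt=1 sprocket=2
After 6 (gather 4 silk): flax=3 salt=1 silk=4 sprocket=2
After 7 (craft shield): salt=1 shield=1
After 8 (gather 3 flax): flax=3 salt=1 shield=1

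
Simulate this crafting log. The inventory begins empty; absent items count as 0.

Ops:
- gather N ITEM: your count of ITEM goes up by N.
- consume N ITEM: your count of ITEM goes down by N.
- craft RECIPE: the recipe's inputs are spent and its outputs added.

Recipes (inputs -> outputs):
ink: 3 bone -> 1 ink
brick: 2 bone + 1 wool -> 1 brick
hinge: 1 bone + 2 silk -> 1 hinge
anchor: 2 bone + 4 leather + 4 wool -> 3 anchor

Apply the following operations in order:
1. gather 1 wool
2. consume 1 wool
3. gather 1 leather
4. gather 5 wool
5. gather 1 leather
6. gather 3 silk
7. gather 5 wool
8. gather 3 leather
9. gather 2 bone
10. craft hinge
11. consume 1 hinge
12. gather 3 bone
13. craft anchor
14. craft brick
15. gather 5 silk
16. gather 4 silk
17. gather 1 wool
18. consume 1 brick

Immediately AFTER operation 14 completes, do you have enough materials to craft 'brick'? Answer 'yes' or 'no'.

Answer: no

Derivation:
After 1 (gather 1 wool): wool=1
After 2 (consume 1 wool): (empty)
After 3 (gather 1 leather): leather=1
After 4 (gather 5 wool): leather=1 wool=5
After 5 (gather 1 leather): leather=2 wool=5
After 6 (gather 3 silk): leather=2 silk=3 wool=5
After 7 (gather 5 wool): leather=2 silk=3 wool=10
After 8 (gather 3 leather): leather=5 silk=3 wool=10
After 9 (gather 2 bone): bone=2 leather=5 silk=3 wool=10
After 10 (craft hinge): bone=1 hinge=1 leather=5 silk=1 wool=10
After 11 (consume 1 hinge): bone=1 leather=5 silk=1 wool=10
After 12 (gather 3 bone): bone=4 leather=5 silk=1 wool=10
After 13 (craft anchor): anchor=3 bone=2 leather=1 silk=1 wool=6
After 14 (craft brick): anchor=3 brick=1 leather=1 silk=1 wool=5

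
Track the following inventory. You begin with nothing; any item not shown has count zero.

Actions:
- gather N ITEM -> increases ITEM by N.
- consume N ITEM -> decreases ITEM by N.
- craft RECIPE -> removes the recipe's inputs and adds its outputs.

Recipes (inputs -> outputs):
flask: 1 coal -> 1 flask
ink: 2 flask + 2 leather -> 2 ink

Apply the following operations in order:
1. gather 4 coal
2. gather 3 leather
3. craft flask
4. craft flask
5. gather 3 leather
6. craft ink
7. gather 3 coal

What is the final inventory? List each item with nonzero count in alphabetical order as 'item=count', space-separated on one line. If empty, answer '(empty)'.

Answer: coal=5 ink=2 leather=4

Derivation:
After 1 (gather 4 coal): coal=4
After 2 (gather 3 leather): coal=4 leather=3
After 3 (craft flask): coal=3 flask=1 leather=3
After 4 (craft flask): coal=2 flask=2 leather=3
After 5 (gather 3 leather): coal=2 flask=2 leather=6
After 6 (craft ink): coal=2 ink=2 leather=4
After 7 (gather 3 coal): coal=5 ink=2 leather=4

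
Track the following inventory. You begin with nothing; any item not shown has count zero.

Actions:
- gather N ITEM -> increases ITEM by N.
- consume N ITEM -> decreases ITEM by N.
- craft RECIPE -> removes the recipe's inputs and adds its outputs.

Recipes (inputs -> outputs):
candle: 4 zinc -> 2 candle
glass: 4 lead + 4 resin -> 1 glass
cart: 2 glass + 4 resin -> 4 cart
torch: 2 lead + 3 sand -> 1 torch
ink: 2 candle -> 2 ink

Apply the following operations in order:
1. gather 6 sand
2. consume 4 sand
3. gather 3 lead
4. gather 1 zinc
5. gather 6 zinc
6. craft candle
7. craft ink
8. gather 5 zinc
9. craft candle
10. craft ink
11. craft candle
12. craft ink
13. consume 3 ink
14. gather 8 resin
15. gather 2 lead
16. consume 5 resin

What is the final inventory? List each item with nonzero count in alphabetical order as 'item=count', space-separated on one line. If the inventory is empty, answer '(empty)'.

Answer: ink=3 lead=5 resin=3 sand=2

Derivation:
After 1 (gather 6 sand): sand=6
After 2 (consume 4 sand): sand=2
After 3 (gather 3 lead): lead=3 sand=2
After 4 (gather 1 zinc): lead=3 sand=2 zinc=1
After 5 (gather 6 zinc): lead=3 sand=2 zinc=7
After 6 (craft candle): candle=2 lead=3 sand=2 zinc=3
After 7 (craft ink): ink=2 lead=3 sand=2 zinc=3
After 8 (gather 5 zinc): ink=2 lead=3 sand=2 zinc=8
After 9 (craft candle): candle=2 ink=2 lead=3 sand=2 zinc=4
After 10 (craft ink): ink=4 lead=3 sand=2 zinc=4
After 11 (craft candle): candle=2 ink=4 lead=3 sand=2
After 12 (craft ink): ink=6 lead=3 sand=2
After 13 (consume 3 ink): ink=3 lead=3 sand=2
After 14 (gather 8 resin): ink=3 lead=3 resin=8 sand=2
After 15 (gather 2 lead): ink=3 lead=5 resin=8 sand=2
After 16 (consume 5 resin): ink=3 lead=5 resin=3 sand=2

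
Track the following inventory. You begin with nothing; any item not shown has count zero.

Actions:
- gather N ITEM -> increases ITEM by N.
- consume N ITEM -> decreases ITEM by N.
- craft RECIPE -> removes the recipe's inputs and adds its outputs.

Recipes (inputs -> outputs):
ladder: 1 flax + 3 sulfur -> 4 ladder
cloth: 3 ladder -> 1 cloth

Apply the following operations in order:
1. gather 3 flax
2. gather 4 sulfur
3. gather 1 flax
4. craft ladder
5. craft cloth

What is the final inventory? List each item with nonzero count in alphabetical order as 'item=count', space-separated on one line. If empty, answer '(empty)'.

After 1 (gather 3 flax): flax=3
After 2 (gather 4 sulfur): flax=3 sulfur=4
After 3 (gather 1 flax): flax=4 sulfur=4
After 4 (craft ladder): flax=3 ladder=4 sulfur=1
After 5 (craft cloth): cloth=1 flax=3 ladder=1 sulfur=1

Answer: cloth=1 flax=3 ladder=1 sulfur=1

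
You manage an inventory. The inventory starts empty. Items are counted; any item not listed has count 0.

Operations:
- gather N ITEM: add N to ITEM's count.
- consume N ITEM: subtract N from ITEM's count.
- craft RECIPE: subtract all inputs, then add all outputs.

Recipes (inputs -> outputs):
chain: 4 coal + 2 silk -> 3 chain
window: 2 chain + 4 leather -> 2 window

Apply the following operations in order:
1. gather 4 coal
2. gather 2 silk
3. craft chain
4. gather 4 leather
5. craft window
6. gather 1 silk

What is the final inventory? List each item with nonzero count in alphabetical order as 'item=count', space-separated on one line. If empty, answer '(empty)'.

After 1 (gather 4 coal): coal=4
After 2 (gather 2 silk): coal=4 silk=2
After 3 (craft chain): chain=3
After 4 (gather 4 leather): chain=3 leather=4
After 5 (craft window): chain=1 window=2
After 6 (gather 1 silk): chain=1 silk=1 window=2

Answer: chain=1 silk=1 window=2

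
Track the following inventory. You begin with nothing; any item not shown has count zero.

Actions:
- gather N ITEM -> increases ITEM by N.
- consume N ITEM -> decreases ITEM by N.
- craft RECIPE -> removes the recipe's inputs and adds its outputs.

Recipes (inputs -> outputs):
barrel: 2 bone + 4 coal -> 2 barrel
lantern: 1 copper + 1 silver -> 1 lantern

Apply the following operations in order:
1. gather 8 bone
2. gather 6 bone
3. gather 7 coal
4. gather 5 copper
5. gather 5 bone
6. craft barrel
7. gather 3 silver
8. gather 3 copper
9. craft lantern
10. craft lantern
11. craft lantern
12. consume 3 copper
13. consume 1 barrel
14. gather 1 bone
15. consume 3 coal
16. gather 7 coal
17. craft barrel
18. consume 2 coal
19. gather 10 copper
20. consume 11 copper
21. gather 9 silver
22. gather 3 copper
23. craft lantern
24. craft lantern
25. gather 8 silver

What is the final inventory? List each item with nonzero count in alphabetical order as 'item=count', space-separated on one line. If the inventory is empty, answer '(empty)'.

After 1 (gather 8 bone): bone=8
After 2 (gather 6 bone): bone=14
After 3 (gather 7 coal): bone=14 coal=7
After 4 (gather 5 copper): bone=14 coal=7 copper=5
After 5 (gather 5 bone): bone=19 coal=7 copper=5
After 6 (craft barrel): barrel=2 bone=17 coal=3 copper=5
After 7 (gather 3 silver): barrel=2 bone=17 coal=3 copper=5 silver=3
After 8 (gather 3 copper): barrel=2 bone=17 coal=3 copper=8 silver=3
After 9 (craft lantern): barrel=2 bone=17 coal=3 copper=7 lantern=1 silver=2
After 10 (craft lantern): barrel=2 bone=17 coal=3 copper=6 lantern=2 silver=1
After 11 (craft lantern): barrel=2 bone=17 coal=3 copper=5 lantern=3
After 12 (consume 3 copper): barrel=2 bone=17 coal=3 copper=2 lantern=3
After 13 (consume 1 barrel): barrel=1 bone=17 coal=3 copper=2 lantern=3
After 14 (gather 1 bone): barrel=1 bone=18 coal=3 copper=2 lantern=3
After 15 (consume 3 coal): barrel=1 bone=18 copper=2 lantern=3
After 16 (gather 7 coal): barrel=1 bone=18 coal=7 copper=2 lantern=3
After 17 (craft barrel): barrel=3 bone=16 coal=3 copper=2 lantern=3
After 18 (consume 2 coal): barrel=3 bone=16 coal=1 copper=2 lantern=3
After 19 (gather 10 copper): barrel=3 bone=16 coal=1 copper=12 lantern=3
After 20 (consume 11 copper): barrel=3 bone=16 coal=1 copper=1 lantern=3
After 21 (gather 9 silver): barrel=3 bone=16 coal=1 copper=1 lantern=3 silver=9
After 22 (gather 3 copper): barrel=3 bone=16 coal=1 copper=4 lantern=3 silver=9
After 23 (craft lantern): barrel=3 bone=16 coal=1 copper=3 lantern=4 silver=8
After 24 (craft lantern): barrel=3 bone=16 coal=1 copper=2 lantern=5 silver=7
After 25 (gather 8 silver): barrel=3 bone=16 coal=1 copper=2 lantern=5 silver=15

Answer: barrel=3 bone=16 coal=1 copper=2 lantern=5 silver=15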